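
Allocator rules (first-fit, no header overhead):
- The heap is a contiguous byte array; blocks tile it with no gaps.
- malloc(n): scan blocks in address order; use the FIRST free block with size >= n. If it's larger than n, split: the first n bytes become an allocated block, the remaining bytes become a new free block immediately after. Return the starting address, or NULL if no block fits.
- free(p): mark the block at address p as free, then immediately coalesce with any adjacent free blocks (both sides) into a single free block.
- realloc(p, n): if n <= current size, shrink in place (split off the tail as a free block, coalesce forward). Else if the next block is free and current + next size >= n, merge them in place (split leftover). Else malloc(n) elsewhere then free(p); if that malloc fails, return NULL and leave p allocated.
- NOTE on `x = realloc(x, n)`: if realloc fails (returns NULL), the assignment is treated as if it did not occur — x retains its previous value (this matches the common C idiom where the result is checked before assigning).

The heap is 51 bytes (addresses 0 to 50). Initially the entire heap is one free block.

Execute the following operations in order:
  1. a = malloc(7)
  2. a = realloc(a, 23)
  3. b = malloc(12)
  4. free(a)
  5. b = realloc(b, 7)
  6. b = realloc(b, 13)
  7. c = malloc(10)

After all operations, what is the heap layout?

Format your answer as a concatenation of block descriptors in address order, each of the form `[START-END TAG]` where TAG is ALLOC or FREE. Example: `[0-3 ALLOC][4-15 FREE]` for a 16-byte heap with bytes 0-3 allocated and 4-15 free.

Op 1: a = malloc(7) -> a = 0; heap: [0-6 ALLOC][7-50 FREE]
Op 2: a = realloc(a, 23) -> a = 0; heap: [0-22 ALLOC][23-50 FREE]
Op 3: b = malloc(12) -> b = 23; heap: [0-22 ALLOC][23-34 ALLOC][35-50 FREE]
Op 4: free(a) -> (freed a); heap: [0-22 FREE][23-34 ALLOC][35-50 FREE]
Op 5: b = realloc(b, 7) -> b = 23; heap: [0-22 FREE][23-29 ALLOC][30-50 FREE]
Op 6: b = realloc(b, 13) -> b = 23; heap: [0-22 FREE][23-35 ALLOC][36-50 FREE]
Op 7: c = malloc(10) -> c = 0; heap: [0-9 ALLOC][10-22 FREE][23-35 ALLOC][36-50 FREE]

Answer: [0-9 ALLOC][10-22 FREE][23-35 ALLOC][36-50 FREE]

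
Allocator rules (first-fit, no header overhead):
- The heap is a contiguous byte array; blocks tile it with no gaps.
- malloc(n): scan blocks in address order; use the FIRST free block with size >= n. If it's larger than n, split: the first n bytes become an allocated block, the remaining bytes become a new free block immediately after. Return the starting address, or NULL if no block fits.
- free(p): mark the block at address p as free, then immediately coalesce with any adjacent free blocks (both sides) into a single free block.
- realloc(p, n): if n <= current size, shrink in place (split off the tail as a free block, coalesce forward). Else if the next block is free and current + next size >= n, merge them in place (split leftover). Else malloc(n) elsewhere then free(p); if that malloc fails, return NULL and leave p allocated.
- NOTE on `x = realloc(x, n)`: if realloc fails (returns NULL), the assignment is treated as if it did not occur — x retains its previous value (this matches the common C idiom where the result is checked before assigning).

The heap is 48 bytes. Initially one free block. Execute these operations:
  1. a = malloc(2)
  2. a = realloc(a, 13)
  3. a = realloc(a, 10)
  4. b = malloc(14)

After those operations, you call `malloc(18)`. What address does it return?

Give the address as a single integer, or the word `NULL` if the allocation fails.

Op 1: a = malloc(2) -> a = 0; heap: [0-1 ALLOC][2-47 FREE]
Op 2: a = realloc(a, 13) -> a = 0; heap: [0-12 ALLOC][13-47 FREE]
Op 3: a = realloc(a, 10) -> a = 0; heap: [0-9 ALLOC][10-47 FREE]
Op 4: b = malloc(14) -> b = 10; heap: [0-9 ALLOC][10-23 ALLOC][24-47 FREE]
malloc(18): first-fit scan over [0-9 ALLOC][10-23 ALLOC][24-47 FREE] -> 24

Answer: 24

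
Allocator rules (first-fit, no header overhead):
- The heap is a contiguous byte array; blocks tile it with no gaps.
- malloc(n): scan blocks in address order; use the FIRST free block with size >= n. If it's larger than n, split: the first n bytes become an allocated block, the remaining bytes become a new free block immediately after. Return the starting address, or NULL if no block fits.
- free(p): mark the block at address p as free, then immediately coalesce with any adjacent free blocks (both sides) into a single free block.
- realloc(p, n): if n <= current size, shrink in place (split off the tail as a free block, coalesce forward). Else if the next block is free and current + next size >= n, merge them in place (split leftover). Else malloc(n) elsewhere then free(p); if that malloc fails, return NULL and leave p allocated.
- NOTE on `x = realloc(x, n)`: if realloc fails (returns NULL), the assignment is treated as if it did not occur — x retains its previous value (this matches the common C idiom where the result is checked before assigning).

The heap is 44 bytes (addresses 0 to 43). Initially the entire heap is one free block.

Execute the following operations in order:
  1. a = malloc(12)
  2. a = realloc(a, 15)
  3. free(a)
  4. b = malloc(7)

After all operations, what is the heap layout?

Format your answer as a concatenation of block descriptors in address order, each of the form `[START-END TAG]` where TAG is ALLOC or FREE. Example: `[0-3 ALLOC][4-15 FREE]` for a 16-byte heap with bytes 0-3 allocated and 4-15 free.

Answer: [0-6 ALLOC][7-43 FREE]

Derivation:
Op 1: a = malloc(12) -> a = 0; heap: [0-11 ALLOC][12-43 FREE]
Op 2: a = realloc(a, 15) -> a = 0; heap: [0-14 ALLOC][15-43 FREE]
Op 3: free(a) -> (freed a); heap: [0-43 FREE]
Op 4: b = malloc(7) -> b = 0; heap: [0-6 ALLOC][7-43 FREE]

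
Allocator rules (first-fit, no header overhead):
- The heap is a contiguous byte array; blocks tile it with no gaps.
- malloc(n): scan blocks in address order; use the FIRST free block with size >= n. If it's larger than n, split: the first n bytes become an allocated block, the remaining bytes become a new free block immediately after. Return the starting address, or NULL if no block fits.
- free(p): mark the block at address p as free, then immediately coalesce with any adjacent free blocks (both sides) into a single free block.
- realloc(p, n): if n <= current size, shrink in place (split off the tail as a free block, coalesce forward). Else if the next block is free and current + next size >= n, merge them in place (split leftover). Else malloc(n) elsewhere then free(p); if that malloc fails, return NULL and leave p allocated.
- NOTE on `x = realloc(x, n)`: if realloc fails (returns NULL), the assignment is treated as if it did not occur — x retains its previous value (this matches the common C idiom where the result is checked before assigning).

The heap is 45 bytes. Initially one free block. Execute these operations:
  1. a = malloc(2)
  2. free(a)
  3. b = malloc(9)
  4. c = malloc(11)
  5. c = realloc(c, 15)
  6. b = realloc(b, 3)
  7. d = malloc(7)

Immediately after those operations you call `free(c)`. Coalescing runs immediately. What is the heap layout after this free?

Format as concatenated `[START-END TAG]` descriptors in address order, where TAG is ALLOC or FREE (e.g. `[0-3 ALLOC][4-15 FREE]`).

Op 1: a = malloc(2) -> a = 0; heap: [0-1 ALLOC][2-44 FREE]
Op 2: free(a) -> (freed a); heap: [0-44 FREE]
Op 3: b = malloc(9) -> b = 0; heap: [0-8 ALLOC][9-44 FREE]
Op 4: c = malloc(11) -> c = 9; heap: [0-8 ALLOC][9-19 ALLOC][20-44 FREE]
Op 5: c = realloc(c, 15) -> c = 9; heap: [0-8 ALLOC][9-23 ALLOC][24-44 FREE]
Op 6: b = realloc(b, 3) -> b = 0; heap: [0-2 ALLOC][3-8 FREE][9-23 ALLOC][24-44 FREE]
Op 7: d = malloc(7) -> d = 24; heap: [0-2 ALLOC][3-8 FREE][9-23 ALLOC][24-30 ALLOC][31-44 FREE]
free(c): c = 9 -> block [9-23 ALLOC]; mark free, coalesce with adjacent free neighbors -> [0-2 ALLOC][3-23 FREE][24-30 ALLOC][31-44 FREE]

Answer: [0-2 ALLOC][3-23 FREE][24-30 ALLOC][31-44 FREE]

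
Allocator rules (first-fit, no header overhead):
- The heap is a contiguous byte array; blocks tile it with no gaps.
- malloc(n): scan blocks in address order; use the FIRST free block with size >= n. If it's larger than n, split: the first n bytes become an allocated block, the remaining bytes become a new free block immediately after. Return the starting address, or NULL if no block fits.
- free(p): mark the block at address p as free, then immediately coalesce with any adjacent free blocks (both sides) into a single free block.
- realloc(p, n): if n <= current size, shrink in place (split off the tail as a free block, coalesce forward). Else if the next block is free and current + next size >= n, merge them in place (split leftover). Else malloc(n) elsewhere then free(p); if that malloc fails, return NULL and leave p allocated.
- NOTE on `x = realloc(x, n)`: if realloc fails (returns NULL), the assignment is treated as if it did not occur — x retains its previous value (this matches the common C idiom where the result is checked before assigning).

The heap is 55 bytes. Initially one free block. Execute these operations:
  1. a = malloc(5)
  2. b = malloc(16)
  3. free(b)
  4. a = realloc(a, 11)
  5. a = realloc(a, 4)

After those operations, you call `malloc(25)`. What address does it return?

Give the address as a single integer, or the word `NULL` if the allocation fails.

Answer: 4

Derivation:
Op 1: a = malloc(5) -> a = 0; heap: [0-4 ALLOC][5-54 FREE]
Op 2: b = malloc(16) -> b = 5; heap: [0-4 ALLOC][5-20 ALLOC][21-54 FREE]
Op 3: free(b) -> (freed b); heap: [0-4 ALLOC][5-54 FREE]
Op 4: a = realloc(a, 11) -> a = 0; heap: [0-10 ALLOC][11-54 FREE]
Op 5: a = realloc(a, 4) -> a = 0; heap: [0-3 ALLOC][4-54 FREE]
malloc(25): first-fit scan over [0-3 ALLOC][4-54 FREE] -> 4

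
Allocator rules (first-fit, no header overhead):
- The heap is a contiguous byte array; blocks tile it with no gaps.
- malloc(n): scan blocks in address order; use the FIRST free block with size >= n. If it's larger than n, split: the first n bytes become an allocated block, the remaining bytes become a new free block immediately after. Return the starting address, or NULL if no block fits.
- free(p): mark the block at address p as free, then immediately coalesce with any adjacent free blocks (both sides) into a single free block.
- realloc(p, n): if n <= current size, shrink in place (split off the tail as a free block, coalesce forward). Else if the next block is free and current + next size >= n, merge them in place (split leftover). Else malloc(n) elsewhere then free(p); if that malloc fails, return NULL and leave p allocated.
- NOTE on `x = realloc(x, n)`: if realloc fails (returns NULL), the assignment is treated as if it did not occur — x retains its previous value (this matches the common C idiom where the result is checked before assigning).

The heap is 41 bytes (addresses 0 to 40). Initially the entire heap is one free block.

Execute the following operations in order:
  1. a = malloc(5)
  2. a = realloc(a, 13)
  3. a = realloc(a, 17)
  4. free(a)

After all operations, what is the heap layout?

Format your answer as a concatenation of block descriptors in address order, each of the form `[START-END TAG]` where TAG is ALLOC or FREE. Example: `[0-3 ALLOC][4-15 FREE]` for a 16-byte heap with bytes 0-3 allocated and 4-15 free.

Op 1: a = malloc(5) -> a = 0; heap: [0-4 ALLOC][5-40 FREE]
Op 2: a = realloc(a, 13) -> a = 0; heap: [0-12 ALLOC][13-40 FREE]
Op 3: a = realloc(a, 17) -> a = 0; heap: [0-16 ALLOC][17-40 FREE]
Op 4: free(a) -> (freed a); heap: [0-40 FREE]

Answer: [0-40 FREE]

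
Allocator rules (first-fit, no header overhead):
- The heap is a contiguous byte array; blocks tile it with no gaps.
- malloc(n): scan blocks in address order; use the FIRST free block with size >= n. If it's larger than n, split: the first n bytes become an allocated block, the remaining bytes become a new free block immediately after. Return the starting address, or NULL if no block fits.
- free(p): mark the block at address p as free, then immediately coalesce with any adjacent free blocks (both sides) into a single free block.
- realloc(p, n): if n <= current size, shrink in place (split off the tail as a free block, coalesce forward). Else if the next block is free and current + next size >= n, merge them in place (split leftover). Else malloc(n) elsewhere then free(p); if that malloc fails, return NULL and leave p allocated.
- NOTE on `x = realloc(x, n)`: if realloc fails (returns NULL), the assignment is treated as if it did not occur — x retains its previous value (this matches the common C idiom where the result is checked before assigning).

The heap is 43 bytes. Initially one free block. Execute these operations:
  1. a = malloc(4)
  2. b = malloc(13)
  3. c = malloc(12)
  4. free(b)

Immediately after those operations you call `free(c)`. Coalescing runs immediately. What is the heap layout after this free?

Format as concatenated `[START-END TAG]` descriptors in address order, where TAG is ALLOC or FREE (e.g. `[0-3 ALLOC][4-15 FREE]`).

Answer: [0-3 ALLOC][4-42 FREE]

Derivation:
Op 1: a = malloc(4) -> a = 0; heap: [0-3 ALLOC][4-42 FREE]
Op 2: b = malloc(13) -> b = 4; heap: [0-3 ALLOC][4-16 ALLOC][17-42 FREE]
Op 3: c = malloc(12) -> c = 17; heap: [0-3 ALLOC][4-16 ALLOC][17-28 ALLOC][29-42 FREE]
Op 4: free(b) -> (freed b); heap: [0-3 ALLOC][4-16 FREE][17-28 ALLOC][29-42 FREE]
free(c): c = 17 -> block [17-28 ALLOC]; mark free, coalesce with adjacent free neighbors -> [0-3 ALLOC][4-42 FREE]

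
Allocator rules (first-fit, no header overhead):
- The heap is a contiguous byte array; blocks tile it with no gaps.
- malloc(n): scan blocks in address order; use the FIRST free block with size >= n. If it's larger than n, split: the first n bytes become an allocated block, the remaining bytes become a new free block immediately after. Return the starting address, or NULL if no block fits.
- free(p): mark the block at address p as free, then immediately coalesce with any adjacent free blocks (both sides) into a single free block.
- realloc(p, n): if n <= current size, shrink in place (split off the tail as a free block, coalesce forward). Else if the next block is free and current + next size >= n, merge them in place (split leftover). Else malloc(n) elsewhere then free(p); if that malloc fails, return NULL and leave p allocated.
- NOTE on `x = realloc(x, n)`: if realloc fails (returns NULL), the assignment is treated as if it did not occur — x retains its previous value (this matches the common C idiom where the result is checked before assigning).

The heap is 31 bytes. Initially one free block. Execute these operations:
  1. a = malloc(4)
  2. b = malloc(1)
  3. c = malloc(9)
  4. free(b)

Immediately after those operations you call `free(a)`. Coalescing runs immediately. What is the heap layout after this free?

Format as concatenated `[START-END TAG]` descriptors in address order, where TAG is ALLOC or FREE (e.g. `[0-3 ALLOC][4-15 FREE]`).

Op 1: a = malloc(4) -> a = 0; heap: [0-3 ALLOC][4-30 FREE]
Op 2: b = malloc(1) -> b = 4; heap: [0-3 ALLOC][4-4 ALLOC][5-30 FREE]
Op 3: c = malloc(9) -> c = 5; heap: [0-3 ALLOC][4-4 ALLOC][5-13 ALLOC][14-30 FREE]
Op 4: free(b) -> (freed b); heap: [0-3 ALLOC][4-4 FREE][5-13 ALLOC][14-30 FREE]
free(a): a = 0 -> block [0-3 ALLOC]; mark free, coalesce with adjacent free neighbors -> [0-4 FREE][5-13 ALLOC][14-30 FREE]

Answer: [0-4 FREE][5-13 ALLOC][14-30 FREE]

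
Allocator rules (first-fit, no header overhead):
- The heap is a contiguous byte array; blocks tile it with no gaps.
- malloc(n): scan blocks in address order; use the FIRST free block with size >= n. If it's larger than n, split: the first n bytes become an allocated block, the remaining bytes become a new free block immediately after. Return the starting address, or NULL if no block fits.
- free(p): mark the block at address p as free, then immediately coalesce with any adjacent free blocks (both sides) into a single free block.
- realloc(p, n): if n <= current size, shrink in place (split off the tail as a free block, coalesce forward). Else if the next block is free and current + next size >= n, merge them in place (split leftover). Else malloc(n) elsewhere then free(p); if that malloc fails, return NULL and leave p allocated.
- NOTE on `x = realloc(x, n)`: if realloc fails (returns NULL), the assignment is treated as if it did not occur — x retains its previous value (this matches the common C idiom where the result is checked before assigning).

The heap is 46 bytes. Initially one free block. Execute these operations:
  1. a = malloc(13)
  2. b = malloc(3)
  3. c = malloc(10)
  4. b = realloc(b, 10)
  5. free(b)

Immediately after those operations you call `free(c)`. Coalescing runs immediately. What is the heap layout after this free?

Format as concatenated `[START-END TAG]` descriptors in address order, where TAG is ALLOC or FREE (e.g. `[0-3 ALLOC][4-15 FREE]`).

Answer: [0-12 ALLOC][13-45 FREE]

Derivation:
Op 1: a = malloc(13) -> a = 0; heap: [0-12 ALLOC][13-45 FREE]
Op 2: b = malloc(3) -> b = 13; heap: [0-12 ALLOC][13-15 ALLOC][16-45 FREE]
Op 3: c = malloc(10) -> c = 16; heap: [0-12 ALLOC][13-15 ALLOC][16-25 ALLOC][26-45 FREE]
Op 4: b = realloc(b, 10) -> b = 26; heap: [0-12 ALLOC][13-15 FREE][16-25 ALLOC][26-35 ALLOC][36-45 FREE]
Op 5: free(b) -> (freed b); heap: [0-12 ALLOC][13-15 FREE][16-25 ALLOC][26-45 FREE]
free(c): c = 16 -> block [16-25 ALLOC]; mark free, coalesce with adjacent free neighbors -> [0-12 ALLOC][13-45 FREE]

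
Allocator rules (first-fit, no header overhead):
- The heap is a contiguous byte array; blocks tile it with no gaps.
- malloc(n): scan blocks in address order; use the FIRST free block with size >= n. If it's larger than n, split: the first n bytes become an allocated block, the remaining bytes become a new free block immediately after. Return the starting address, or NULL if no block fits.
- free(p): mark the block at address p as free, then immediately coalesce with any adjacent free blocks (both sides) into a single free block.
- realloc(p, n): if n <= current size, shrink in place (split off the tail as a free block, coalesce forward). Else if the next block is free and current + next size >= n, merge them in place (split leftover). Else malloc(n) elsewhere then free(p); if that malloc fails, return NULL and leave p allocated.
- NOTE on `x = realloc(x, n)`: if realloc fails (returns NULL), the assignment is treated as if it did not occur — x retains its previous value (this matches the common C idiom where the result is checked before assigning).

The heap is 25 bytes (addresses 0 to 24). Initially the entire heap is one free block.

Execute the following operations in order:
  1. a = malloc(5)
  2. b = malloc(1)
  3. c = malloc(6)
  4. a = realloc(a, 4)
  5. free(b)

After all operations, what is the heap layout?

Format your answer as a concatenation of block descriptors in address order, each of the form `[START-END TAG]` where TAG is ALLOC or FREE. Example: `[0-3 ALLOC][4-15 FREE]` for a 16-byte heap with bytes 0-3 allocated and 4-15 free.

Op 1: a = malloc(5) -> a = 0; heap: [0-4 ALLOC][5-24 FREE]
Op 2: b = malloc(1) -> b = 5; heap: [0-4 ALLOC][5-5 ALLOC][6-24 FREE]
Op 3: c = malloc(6) -> c = 6; heap: [0-4 ALLOC][5-5 ALLOC][6-11 ALLOC][12-24 FREE]
Op 4: a = realloc(a, 4) -> a = 0; heap: [0-3 ALLOC][4-4 FREE][5-5 ALLOC][6-11 ALLOC][12-24 FREE]
Op 5: free(b) -> (freed b); heap: [0-3 ALLOC][4-5 FREE][6-11 ALLOC][12-24 FREE]

Answer: [0-3 ALLOC][4-5 FREE][6-11 ALLOC][12-24 FREE]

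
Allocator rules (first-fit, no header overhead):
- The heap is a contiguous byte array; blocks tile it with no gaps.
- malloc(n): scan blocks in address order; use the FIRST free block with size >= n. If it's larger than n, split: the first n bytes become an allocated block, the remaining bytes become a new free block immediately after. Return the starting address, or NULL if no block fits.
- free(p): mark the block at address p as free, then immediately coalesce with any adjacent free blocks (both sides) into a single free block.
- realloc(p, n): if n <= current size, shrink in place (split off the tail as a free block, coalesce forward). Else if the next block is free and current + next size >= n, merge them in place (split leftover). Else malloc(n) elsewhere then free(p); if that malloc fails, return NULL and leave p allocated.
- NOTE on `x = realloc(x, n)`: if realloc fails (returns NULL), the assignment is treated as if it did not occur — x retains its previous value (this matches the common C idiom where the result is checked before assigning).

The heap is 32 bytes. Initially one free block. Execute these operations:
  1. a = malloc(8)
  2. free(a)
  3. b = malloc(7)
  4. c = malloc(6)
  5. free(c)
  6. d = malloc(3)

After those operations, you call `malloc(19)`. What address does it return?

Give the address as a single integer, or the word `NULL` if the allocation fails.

Op 1: a = malloc(8) -> a = 0; heap: [0-7 ALLOC][8-31 FREE]
Op 2: free(a) -> (freed a); heap: [0-31 FREE]
Op 3: b = malloc(7) -> b = 0; heap: [0-6 ALLOC][7-31 FREE]
Op 4: c = malloc(6) -> c = 7; heap: [0-6 ALLOC][7-12 ALLOC][13-31 FREE]
Op 5: free(c) -> (freed c); heap: [0-6 ALLOC][7-31 FREE]
Op 6: d = malloc(3) -> d = 7; heap: [0-6 ALLOC][7-9 ALLOC][10-31 FREE]
malloc(19): first-fit scan over [0-6 ALLOC][7-9 ALLOC][10-31 FREE] -> 10

Answer: 10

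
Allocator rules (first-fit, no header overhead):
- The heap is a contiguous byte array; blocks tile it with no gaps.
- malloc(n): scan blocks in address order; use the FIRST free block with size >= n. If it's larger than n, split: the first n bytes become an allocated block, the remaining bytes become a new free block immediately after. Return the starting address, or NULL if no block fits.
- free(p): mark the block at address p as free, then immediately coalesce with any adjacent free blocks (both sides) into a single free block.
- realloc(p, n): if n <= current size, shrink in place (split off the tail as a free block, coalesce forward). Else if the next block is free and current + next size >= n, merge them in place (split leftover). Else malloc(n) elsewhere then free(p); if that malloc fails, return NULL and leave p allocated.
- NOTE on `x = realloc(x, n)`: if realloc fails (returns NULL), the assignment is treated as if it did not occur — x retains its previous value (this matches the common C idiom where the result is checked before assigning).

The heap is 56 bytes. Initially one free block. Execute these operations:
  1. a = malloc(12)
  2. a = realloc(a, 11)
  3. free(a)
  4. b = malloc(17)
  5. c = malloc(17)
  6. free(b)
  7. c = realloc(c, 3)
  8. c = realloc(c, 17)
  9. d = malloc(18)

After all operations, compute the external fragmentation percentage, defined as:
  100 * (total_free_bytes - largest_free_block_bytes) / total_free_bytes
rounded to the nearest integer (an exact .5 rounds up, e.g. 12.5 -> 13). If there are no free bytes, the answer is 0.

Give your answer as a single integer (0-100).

Op 1: a = malloc(12) -> a = 0; heap: [0-11 ALLOC][12-55 FREE]
Op 2: a = realloc(a, 11) -> a = 0; heap: [0-10 ALLOC][11-55 FREE]
Op 3: free(a) -> (freed a); heap: [0-55 FREE]
Op 4: b = malloc(17) -> b = 0; heap: [0-16 ALLOC][17-55 FREE]
Op 5: c = malloc(17) -> c = 17; heap: [0-16 ALLOC][17-33 ALLOC][34-55 FREE]
Op 6: free(b) -> (freed b); heap: [0-16 FREE][17-33 ALLOC][34-55 FREE]
Op 7: c = realloc(c, 3) -> c = 17; heap: [0-16 FREE][17-19 ALLOC][20-55 FREE]
Op 8: c = realloc(c, 17) -> c = 17; heap: [0-16 FREE][17-33 ALLOC][34-55 FREE]
Op 9: d = malloc(18) -> d = 34; heap: [0-16 FREE][17-33 ALLOC][34-51 ALLOC][52-55 FREE]
Free blocks: [17 4] total_free=21 largest=17 -> 100*(21-17)/21 = 400/21 ≈ 19.048 -> rounds to 19

Answer: 19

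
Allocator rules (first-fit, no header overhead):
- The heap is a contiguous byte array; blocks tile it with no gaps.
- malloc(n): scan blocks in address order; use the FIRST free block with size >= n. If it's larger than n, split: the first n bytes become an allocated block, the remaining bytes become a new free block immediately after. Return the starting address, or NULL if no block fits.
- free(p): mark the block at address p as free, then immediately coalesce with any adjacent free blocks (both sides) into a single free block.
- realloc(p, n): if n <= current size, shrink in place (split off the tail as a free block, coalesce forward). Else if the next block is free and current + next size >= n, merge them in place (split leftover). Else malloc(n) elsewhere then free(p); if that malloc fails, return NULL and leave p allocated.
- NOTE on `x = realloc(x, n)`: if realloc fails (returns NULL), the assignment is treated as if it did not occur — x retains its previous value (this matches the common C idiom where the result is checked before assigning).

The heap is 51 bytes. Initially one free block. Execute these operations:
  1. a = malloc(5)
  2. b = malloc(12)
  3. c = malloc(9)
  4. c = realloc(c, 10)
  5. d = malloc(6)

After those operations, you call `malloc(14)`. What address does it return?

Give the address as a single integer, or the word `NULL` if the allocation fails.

Op 1: a = malloc(5) -> a = 0; heap: [0-4 ALLOC][5-50 FREE]
Op 2: b = malloc(12) -> b = 5; heap: [0-4 ALLOC][5-16 ALLOC][17-50 FREE]
Op 3: c = malloc(9) -> c = 17; heap: [0-4 ALLOC][5-16 ALLOC][17-25 ALLOC][26-50 FREE]
Op 4: c = realloc(c, 10) -> c = 17; heap: [0-4 ALLOC][5-16 ALLOC][17-26 ALLOC][27-50 FREE]
Op 5: d = malloc(6) -> d = 27; heap: [0-4 ALLOC][5-16 ALLOC][17-26 ALLOC][27-32 ALLOC][33-50 FREE]
malloc(14): first-fit scan over [0-4 ALLOC][5-16 ALLOC][17-26 ALLOC][27-32 ALLOC][33-50 FREE] -> 33

Answer: 33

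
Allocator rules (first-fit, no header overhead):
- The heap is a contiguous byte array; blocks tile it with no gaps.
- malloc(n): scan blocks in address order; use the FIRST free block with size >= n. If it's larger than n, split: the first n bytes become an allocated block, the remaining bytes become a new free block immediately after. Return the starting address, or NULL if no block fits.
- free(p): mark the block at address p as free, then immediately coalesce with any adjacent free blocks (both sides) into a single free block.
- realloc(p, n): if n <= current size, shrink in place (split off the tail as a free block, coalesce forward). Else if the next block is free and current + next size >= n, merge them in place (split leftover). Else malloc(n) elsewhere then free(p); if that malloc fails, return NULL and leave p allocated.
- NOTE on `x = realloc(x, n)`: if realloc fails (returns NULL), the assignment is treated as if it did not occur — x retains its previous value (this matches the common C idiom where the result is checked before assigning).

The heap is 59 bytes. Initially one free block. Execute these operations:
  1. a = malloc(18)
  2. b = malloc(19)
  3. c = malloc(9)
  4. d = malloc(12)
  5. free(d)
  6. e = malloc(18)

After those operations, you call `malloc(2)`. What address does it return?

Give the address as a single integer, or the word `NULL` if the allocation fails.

Answer: 46

Derivation:
Op 1: a = malloc(18) -> a = 0; heap: [0-17 ALLOC][18-58 FREE]
Op 2: b = malloc(19) -> b = 18; heap: [0-17 ALLOC][18-36 ALLOC][37-58 FREE]
Op 3: c = malloc(9) -> c = 37; heap: [0-17 ALLOC][18-36 ALLOC][37-45 ALLOC][46-58 FREE]
Op 4: d = malloc(12) -> d = 46; heap: [0-17 ALLOC][18-36 ALLOC][37-45 ALLOC][46-57 ALLOC][58-58 FREE]
Op 5: free(d) -> (freed d); heap: [0-17 ALLOC][18-36 ALLOC][37-45 ALLOC][46-58 FREE]
Op 6: e = malloc(18) -> e = NULL; heap: [0-17 ALLOC][18-36 ALLOC][37-45 ALLOC][46-58 FREE]
malloc(2): first-fit scan over [0-17 ALLOC][18-36 ALLOC][37-45 ALLOC][46-58 FREE] -> 46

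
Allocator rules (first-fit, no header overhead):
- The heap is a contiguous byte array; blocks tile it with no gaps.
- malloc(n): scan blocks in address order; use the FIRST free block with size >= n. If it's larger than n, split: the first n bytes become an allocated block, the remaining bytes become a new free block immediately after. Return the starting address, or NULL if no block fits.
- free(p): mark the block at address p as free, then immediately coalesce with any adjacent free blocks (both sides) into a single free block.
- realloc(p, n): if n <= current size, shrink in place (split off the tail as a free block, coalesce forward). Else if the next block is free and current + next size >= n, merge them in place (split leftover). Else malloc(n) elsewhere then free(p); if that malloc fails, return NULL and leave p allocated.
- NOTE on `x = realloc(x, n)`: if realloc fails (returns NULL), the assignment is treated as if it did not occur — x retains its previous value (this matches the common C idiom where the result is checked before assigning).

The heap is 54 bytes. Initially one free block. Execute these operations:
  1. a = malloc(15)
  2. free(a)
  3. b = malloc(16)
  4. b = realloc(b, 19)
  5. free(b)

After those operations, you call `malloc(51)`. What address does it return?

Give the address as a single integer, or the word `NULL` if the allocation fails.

Op 1: a = malloc(15) -> a = 0; heap: [0-14 ALLOC][15-53 FREE]
Op 2: free(a) -> (freed a); heap: [0-53 FREE]
Op 3: b = malloc(16) -> b = 0; heap: [0-15 ALLOC][16-53 FREE]
Op 4: b = realloc(b, 19) -> b = 0; heap: [0-18 ALLOC][19-53 FREE]
Op 5: free(b) -> (freed b); heap: [0-53 FREE]
malloc(51): first-fit scan over [0-53 FREE] -> 0

Answer: 0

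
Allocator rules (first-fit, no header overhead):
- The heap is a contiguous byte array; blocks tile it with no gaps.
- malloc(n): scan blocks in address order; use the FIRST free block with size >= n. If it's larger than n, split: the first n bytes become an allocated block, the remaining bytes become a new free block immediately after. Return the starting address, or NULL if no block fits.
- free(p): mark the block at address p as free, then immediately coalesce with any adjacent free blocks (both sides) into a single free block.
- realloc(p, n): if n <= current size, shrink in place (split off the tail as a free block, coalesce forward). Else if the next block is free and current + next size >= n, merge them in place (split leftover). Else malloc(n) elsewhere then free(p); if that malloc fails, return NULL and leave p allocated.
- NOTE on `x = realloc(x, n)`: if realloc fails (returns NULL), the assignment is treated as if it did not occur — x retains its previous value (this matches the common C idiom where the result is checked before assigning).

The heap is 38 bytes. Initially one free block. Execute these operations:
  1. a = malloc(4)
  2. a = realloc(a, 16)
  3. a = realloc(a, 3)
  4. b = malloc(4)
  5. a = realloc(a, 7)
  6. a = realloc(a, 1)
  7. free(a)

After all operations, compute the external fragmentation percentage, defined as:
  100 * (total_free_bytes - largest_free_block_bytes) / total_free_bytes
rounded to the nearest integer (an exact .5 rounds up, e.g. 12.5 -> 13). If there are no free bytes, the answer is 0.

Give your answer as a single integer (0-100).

Answer: 9

Derivation:
Op 1: a = malloc(4) -> a = 0; heap: [0-3 ALLOC][4-37 FREE]
Op 2: a = realloc(a, 16) -> a = 0; heap: [0-15 ALLOC][16-37 FREE]
Op 3: a = realloc(a, 3) -> a = 0; heap: [0-2 ALLOC][3-37 FREE]
Op 4: b = malloc(4) -> b = 3; heap: [0-2 ALLOC][3-6 ALLOC][7-37 FREE]
Op 5: a = realloc(a, 7) -> a = 7; heap: [0-2 FREE][3-6 ALLOC][7-13 ALLOC][14-37 FREE]
Op 6: a = realloc(a, 1) -> a = 7; heap: [0-2 FREE][3-6 ALLOC][7-7 ALLOC][8-37 FREE]
Op 7: free(a) -> (freed a); heap: [0-2 FREE][3-6 ALLOC][7-37 FREE]
Free blocks: [3 31] total_free=34 largest=31 -> 100*(34-31)/34 = 300/34 ≈ 8.824 -> rounds to 9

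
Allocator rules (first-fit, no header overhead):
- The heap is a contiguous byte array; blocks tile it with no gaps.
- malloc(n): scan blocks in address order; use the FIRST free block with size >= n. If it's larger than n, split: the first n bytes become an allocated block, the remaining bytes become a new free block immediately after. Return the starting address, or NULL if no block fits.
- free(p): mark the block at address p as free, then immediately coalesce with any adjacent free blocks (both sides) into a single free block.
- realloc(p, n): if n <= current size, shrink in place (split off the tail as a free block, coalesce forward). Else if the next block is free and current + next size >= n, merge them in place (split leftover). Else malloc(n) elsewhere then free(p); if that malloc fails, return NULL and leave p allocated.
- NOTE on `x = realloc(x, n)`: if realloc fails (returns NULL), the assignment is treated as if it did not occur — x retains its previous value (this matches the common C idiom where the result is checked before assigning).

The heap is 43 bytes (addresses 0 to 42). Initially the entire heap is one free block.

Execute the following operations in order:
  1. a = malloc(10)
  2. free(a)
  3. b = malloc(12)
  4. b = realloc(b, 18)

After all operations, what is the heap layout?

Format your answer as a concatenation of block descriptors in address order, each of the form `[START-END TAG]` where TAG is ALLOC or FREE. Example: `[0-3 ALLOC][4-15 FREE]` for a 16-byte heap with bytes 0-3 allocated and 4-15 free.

Op 1: a = malloc(10) -> a = 0; heap: [0-9 ALLOC][10-42 FREE]
Op 2: free(a) -> (freed a); heap: [0-42 FREE]
Op 3: b = malloc(12) -> b = 0; heap: [0-11 ALLOC][12-42 FREE]
Op 4: b = realloc(b, 18) -> b = 0; heap: [0-17 ALLOC][18-42 FREE]

Answer: [0-17 ALLOC][18-42 FREE]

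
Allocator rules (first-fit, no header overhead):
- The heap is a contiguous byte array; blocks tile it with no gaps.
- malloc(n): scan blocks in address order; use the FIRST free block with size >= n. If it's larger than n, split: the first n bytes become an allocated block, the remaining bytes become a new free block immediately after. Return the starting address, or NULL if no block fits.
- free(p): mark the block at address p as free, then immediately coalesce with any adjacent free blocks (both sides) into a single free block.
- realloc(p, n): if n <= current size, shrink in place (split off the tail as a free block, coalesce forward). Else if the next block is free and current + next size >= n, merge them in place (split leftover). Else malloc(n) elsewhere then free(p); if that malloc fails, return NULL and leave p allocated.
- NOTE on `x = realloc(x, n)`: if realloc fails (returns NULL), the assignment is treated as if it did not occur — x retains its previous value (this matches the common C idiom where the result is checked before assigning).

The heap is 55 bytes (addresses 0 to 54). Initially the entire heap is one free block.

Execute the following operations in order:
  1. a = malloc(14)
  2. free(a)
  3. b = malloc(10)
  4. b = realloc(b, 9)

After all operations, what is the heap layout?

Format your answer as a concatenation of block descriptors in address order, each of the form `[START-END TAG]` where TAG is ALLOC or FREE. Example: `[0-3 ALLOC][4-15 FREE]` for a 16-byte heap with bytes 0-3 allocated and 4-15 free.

Answer: [0-8 ALLOC][9-54 FREE]

Derivation:
Op 1: a = malloc(14) -> a = 0; heap: [0-13 ALLOC][14-54 FREE]
Op 2: free(a) -> (freed a); heap: [0-54 FREE]
Op 3: b = malloc(10) -> b = 0; heap: [0-9 ALLOC][10-54 FREE]
Op 4: b = realloc(b, 9) -> b = 0; heap: [0-8 ALLOC][9-54 FREE]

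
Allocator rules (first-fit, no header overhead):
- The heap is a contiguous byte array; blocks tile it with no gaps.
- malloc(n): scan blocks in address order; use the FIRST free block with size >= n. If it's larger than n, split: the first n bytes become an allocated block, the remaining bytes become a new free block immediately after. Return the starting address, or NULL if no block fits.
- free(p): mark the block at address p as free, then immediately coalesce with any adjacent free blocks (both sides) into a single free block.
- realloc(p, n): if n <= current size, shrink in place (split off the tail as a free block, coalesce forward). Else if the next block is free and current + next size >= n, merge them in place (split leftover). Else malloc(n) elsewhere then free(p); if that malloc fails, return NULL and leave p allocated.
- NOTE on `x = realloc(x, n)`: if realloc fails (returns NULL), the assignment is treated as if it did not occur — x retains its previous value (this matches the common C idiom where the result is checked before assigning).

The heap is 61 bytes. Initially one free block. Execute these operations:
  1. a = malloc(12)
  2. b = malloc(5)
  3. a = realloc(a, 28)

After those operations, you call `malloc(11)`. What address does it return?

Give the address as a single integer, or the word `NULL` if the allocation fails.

Op 1: a = malloc(12) -> a = 0; heap: [0-11 ALLOC][12-60 FREE]
Op 2: b = malloc(5) -> b = 12; heap: [0-11 ALLOC][12-16 ALLOC][17-60 FREE]
Op 3: a = realloc(a, 28) -> a = 17; heap: [0-11 FREE][12-16 ALLOC][17-44 ALLOC][45-60 FREE]
malloc(11): first-fit scan over [0-11 FREE][12-16 ALLOC][17-44 ALLOC][45-60 FREE] -> 0

Answer: 0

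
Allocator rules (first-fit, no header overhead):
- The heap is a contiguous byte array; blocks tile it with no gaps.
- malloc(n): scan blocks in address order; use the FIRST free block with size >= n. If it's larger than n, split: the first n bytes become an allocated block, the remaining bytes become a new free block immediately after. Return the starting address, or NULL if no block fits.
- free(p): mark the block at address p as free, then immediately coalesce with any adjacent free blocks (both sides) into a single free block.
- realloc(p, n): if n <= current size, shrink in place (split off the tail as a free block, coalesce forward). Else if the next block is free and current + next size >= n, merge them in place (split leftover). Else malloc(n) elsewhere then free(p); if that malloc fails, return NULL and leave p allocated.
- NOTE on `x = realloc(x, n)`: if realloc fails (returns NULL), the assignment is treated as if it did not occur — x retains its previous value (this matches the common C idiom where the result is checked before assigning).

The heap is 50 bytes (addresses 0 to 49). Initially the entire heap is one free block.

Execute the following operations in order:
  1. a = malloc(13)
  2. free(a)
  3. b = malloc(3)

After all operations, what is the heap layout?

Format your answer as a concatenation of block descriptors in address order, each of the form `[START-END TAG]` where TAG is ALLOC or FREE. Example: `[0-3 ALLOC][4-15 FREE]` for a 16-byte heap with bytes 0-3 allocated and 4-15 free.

Answer: [0-2 ALLOC][3-49 FREE]

Derivation:
Op 1: a = malloc(13) -> a = 0; heap: [0-12 ALLOC][13-49 FREE]
Op 2: free(a) -> (freed a); heap: [0-49 FREE]
Op 3: b = malloc(3) -> b = 0; heap: [0-2 ALLOC][3-49 FREE]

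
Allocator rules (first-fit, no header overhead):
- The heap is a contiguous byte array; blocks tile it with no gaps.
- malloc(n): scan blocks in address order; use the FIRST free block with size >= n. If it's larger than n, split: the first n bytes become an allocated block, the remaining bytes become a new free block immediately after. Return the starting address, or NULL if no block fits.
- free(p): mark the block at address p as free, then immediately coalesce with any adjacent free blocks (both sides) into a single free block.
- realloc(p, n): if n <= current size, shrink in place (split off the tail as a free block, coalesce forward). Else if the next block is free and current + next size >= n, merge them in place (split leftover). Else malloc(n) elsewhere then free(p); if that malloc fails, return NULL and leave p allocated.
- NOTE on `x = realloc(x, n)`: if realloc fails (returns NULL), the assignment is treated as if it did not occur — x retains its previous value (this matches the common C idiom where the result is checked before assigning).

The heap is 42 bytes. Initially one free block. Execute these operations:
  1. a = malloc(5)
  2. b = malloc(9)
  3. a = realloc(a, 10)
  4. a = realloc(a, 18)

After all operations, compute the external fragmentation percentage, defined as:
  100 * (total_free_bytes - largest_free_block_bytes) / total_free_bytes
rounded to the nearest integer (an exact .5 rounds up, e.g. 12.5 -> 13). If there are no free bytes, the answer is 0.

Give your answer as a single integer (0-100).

Op 1: a = malloc(5) -> a = 0; heap: [0-4 ALLOC][5-41 FREE]
Op 2: b = malloc(9) -> b = 5; heap: [0-4 ALLOC][5-13 ALLOC][14-41 FREE]
Op 3: a = realloc(a, 10) -> a = 14; heap: [0-4 FREE][5-13 ALLOC][14-23 ALLOC][24-41 FREE]
Op 4: a = realloc(a, 18) -> a = 14; heap: [0-4 FREE][5-13 ALLOC][14-31 ALLOC][32-41 FREE]
Free blocks: [5 10] total_free=15 largest=10 -> 100*(15-10)/15 = 500/15 ≈ 33.333 -> rounds to 33

Answer: 33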